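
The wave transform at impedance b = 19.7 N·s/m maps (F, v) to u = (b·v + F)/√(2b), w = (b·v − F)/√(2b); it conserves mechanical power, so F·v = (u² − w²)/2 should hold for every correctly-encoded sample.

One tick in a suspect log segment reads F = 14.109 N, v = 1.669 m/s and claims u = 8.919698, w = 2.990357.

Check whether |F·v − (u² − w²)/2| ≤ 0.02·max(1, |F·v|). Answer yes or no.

no

F·v = 14.109×1.669 = 23.547921 W.
(u² − w²)/2 = (79.561012 − 8.942235)/2 = 35.309389 W.
|Δ| = 11.761468;  2% of max(1, |F·v|) = 0.470958.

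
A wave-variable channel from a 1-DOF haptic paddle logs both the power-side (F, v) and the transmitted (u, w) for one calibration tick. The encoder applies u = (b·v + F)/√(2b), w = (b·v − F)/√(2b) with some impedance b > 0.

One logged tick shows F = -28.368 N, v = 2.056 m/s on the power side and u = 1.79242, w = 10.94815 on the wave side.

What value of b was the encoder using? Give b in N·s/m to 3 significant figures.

u + w = 12.7406;  u + w = √(2b)·v, so √(2b) = 12.7406/2.056 = 6.1968.
b = (√(2b))²/2 = 38.4000/2 = 19.2000.
(Check via u − w = 2F/√(2b): u − w = -9.1557, 2F/√(2b) = -9.1557.)

b = 19.2 N·s/m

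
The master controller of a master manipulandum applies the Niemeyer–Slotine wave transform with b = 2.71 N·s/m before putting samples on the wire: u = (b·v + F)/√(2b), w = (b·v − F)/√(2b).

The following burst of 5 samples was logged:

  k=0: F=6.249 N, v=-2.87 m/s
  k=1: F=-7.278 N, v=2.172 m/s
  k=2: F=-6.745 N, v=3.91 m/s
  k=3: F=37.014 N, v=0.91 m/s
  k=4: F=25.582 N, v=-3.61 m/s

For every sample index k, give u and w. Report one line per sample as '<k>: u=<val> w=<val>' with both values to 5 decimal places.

0: u=-0.65663 w=-6.02498
1: u=-0.59786 w=5.65447
2: u=1.65419 w=7.44864
3: u=16.95816 w=-14.83959
4: u=6.78621 w=-15.19061

k=0: b·v=2.71×(-2.87)=-7.77770; √(2b)=2.32809; u=(-7.77770+6.249)/2.32809=-0.65663, w=(-7.77770−6.249)/2.32809=-6.02498
k=1: b·v=2.71×2.172=5.88612; √(2b)=2.32809; u=(5.88612+(-7.278))/2.32809=-0.59786, w=(5.88612−(-7.278))/2.32809=5.65447
k=2: b·v=2.71×3.91=10.59610; √(2b)=2.32809; u=(10.59610+(-6.745))/2.32809=1.65419, w=(10.59610−(-6.745))/2.32809=7.44864
k=3: b·v=2.71×0.91=2.46610; √(2b)=2.32809; u=(2.46610+37.014)/2.32809=16.95816, w=(2.46610−37.014)/2.32809=-14.83959
k=4: b·v=2.71×(-3.61)=-9.78310; √(2b)=2.32809; u=(-9.78310+25.582)/2.32809=6.78621, w=(-9.78310−25.582)/2.32809=-15.19061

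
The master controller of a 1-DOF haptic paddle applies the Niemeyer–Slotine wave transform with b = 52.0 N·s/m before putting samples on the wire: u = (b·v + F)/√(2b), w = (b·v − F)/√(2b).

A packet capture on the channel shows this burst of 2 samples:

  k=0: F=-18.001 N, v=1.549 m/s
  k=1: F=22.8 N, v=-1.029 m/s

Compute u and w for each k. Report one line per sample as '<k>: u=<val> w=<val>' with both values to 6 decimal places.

k=0: b·v=52.0×1.549=80.548000; √(2b)=10.198039; u=(80.548000+(-18.001))/10.198039=6.133238, w=(80.548000−(-18.001))/10.198039=9.663525
k=1: b·v=52.0×(-1.029)=-53.508000; √(2b)=10.198039; u=(-53.508000+22.8)/10.198039=-3.011167, w=(-53.508000−22.8)/10.198039=-7.482615

0: u=6.133238 w=9.663525
1: u=-3.011167 w=-7.482615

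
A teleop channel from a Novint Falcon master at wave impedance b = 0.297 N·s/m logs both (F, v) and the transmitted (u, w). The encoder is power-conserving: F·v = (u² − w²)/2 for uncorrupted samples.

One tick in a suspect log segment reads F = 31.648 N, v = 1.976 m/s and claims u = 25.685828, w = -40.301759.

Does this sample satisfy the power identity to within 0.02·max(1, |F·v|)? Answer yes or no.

F·v = 31.648×1.976 = 62.536448 W.
(u² − w²)/2 = (659.761760 − 1624.231778)/2 = -482.235009 W.
|Δ| = 544.771457;  2% of max(1, |F·v|) = 1.250729.

no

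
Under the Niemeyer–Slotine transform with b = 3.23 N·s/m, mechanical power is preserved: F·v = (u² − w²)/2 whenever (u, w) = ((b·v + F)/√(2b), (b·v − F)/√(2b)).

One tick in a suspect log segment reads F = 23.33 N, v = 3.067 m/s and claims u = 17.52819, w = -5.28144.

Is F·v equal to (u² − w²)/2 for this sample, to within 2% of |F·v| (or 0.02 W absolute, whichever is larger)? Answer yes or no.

no

F·v = 23.33×3.067 = 71.55311 W.
(u² − w²)/2 = (307.23744 − 27.89361)/2 = 139.67192 W.
|Δ| = 68.11881;  2% of max(1, |F·v|) = 1.43106.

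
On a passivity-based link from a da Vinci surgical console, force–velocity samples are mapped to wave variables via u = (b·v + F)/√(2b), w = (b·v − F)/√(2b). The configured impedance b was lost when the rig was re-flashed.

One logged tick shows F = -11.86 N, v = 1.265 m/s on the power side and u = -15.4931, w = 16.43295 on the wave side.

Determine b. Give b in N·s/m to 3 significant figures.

b = 0.276 N·s/m

u + w = 0.9399;  u + w = √(2b)·v, so √(2b) = 0.9399/1.265 = 0.7430.
b = (√(2b))²/2 = 0.5520/2 = 0.2760.
(Check via u − w = 2F/√(2b): u − w = -31.9261, 2F/√(2b) = -31.9262.)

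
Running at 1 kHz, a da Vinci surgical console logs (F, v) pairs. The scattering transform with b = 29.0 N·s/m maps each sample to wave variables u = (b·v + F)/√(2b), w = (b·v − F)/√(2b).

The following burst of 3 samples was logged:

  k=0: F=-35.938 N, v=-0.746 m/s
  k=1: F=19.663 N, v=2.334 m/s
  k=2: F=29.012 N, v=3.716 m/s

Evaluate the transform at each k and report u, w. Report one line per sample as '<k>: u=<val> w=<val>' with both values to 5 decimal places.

0: u=-7.55957 w=1.87821
1: u=11.46949 w=6.30573
2: u=17.95957 w=10.34064

k=0: b·v=29.0×(-0.746)=-21.63400; √(2b)=7.61577; u=(-21.63400+(-35.938))/7.61577=-7.55957, w=(-21.63400−(-35.938))/7.61577=1.87821
k=1: b·v=29.0×2.334=67.68600; √(2b)=7.61577; u=(67.68600+19.663)/7.61577=11.46949, w=(67.68600−19.663)/7.61577=6.30573
k=2: b·v=29.0×3.716=107.76400; √(2b)=7.61577; u=(107.76400+29.012)/7.61577=17.95957, w=(107.76400−29.012)/7.61577=10.34064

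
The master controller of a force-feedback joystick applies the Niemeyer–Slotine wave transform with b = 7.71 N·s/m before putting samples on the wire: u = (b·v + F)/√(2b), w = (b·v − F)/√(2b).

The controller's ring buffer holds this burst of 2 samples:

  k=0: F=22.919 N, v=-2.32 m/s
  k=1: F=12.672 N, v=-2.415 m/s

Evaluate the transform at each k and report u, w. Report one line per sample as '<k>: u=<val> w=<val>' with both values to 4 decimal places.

0: u=1.2814 w=-10.3916
1: u=-1.5146 w=-7.9687

k=0: b·v=7.71×(-2.32)=-17.8872; √(2b)=3.9268; u=(-17.8872+22.919)/3.9268=1.2814, w=(-17.8872−22.919)/3.9268=-10.3916
k=1: b·v=7.71×(-2.415)=-18.6197; √(2b)=3.9268; u=(-18.6197+12.672)/3.9268=-1.5146, w=(-18.6197−12.672)/3.9268=-7.9687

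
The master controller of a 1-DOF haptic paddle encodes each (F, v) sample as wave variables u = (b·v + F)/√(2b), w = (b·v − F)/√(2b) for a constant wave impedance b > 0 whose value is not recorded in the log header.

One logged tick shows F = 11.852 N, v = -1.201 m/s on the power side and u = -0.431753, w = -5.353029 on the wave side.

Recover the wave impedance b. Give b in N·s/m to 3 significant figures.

u + w = -5.784782;  u + w = √(2b)·v, so √(2b) = -5.784782/(-1.201) = 4.816638.
b = (√(2b))²/2 = 23.200000/2 = 11.600000.
(Check via u − w = 2F/√(2b): u − w = 4.921276, 2F/√(2b) = 4.921275.)

b = 11.6 N·s/m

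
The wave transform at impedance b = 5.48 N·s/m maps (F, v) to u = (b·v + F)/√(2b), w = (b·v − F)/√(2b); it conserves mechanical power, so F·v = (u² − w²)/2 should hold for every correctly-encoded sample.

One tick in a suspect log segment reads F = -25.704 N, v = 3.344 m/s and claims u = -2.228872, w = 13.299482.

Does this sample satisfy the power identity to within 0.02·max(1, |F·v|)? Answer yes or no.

F·v = (-25.704)×3.344 = -85.954176 W.
(u² − w²)/2 = (4.967870 − 176.876221)/2 = -85.954176 W.
|Δ| = 0.000000;  2% of max(1, |F·v|) = 1.719084.

yes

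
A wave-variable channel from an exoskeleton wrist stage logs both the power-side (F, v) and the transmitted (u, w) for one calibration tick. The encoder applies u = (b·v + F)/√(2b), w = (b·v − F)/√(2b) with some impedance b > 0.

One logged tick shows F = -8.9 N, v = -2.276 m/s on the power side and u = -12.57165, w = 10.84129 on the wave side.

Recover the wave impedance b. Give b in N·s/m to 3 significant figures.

u + w = -1.7304;  u + w = √(2b)·v, so √(2b) = -1.7304/(-2.276) = 0.7603.
b = (√(2b))²/2 = 0.5780/2 = 0.2890.
(Check via u − w = 2F/√(2b): u − w = -23.4129, 2F/√(2b) = -23.4129.)

b = 0.289 N·s/m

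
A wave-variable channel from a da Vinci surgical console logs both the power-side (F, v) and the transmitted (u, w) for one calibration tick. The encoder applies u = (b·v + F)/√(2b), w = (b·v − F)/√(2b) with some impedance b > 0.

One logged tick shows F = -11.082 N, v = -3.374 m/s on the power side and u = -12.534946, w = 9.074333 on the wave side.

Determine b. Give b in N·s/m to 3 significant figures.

u + w = -3.460613;  u + w = √(2b)·v, so √(2b) = -3.460613/(-3.374) = 1.025671.
b = (√(2b))²/2 = 1.052000/2 = 0.526000.
(Check via u − w = 2F/√(2b): u − w = -21.609279, 2F/√(2b) = -21.609274.)

b = 0.526 N·s/m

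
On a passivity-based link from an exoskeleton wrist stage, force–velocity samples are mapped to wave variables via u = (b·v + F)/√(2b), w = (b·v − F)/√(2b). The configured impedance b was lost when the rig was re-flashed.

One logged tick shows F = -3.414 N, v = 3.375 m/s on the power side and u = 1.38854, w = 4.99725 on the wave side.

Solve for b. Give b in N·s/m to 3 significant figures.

b = 1.79 N·s/m

u + w = 6.38579;  u + w = √(2b)·v, so √(2b) = 6.38579/3.375 = 1.89209.
b = (√(2b))²/2 = 3.57999/2 = 1.78999.
(Check via u − w = 2F/√(2b): u − w = -3.60871, 2F/√(2b) = -3.60872.)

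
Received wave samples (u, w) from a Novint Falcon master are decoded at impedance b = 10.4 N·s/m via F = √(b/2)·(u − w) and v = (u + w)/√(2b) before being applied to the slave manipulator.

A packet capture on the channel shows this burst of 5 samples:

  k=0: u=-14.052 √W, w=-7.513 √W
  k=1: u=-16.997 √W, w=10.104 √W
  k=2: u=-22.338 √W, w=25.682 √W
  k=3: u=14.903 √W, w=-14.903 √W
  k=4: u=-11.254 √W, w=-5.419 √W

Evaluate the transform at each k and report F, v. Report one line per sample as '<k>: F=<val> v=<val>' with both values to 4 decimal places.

k=0: u−w=-6.5390, u+w=-21.5650; √(b/2)=2.2804, √(2b)=4.5607; F=2.2804×(-6.539)=-14.9112, v=-21.5650/4.5607=-4.7284
k=1: u−w=-27.1010, u+w=-6.8930; √(b/2)=2.2804, √(2b)=4.5607; F=2.2804×(-27.101)=-61.7998, v=-6.8930/4.5607=-1.5114
k=2: u−w=-48.0200, u+w=3.3440; √(b/2)=2.2804, √(2b)=4.5607; F=2.2804×(-48.02)=-109.5024, v=3.3440/4.5607=0.7332
k=3: u−w=29.8060, u+w=0.0000; √(b/2)=2.2804, √(2b)=4.5607; F=2.2804×29.806=67.9681, v=0.0000/4.5607=0.0000
k=4: u−w=-5.8350, u+w=-16.6730; √(b/2)=2.2804, √(2b)=4.5607; F=2.2804×(-5.835)=-13.3058, v=-16.6730/4.5607=-3.6558

0: F=-14.9112 v=-4.7284
1: F=-61.7998 v=-1.5114
2: F=-109.5024 v=0.7332
3: F=67.9681 v=0.0000
4: F=-13.3058 v=-3.6558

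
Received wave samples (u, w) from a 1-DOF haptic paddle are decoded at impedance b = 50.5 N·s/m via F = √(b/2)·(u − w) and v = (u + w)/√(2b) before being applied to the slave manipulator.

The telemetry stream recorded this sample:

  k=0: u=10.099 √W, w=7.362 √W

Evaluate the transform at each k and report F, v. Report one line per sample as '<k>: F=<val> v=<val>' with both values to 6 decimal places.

0: F=13.753255 v=1.737434

k=0: u−w=2.737000, u+w=17.461000; √(b/2)=5.024938, √(2b)=10.049876; F=5.024938×2.737=13.753255, v=17.461000/10.049876=1.737434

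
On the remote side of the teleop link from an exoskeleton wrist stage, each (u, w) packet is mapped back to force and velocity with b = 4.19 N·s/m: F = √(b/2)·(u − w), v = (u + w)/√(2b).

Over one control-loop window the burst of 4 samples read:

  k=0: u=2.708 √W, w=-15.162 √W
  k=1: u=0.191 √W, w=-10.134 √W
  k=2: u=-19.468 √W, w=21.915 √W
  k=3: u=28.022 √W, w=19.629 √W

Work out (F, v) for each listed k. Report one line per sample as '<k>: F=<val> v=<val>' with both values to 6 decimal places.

0: F=25.865243 v=-4.302163
1: F=14.944524 v=-3.434752
2: F=-59.898229 v=0.845302
3: F=12.148125 v=16.460765

k=0: u−w=17.870000, u+w=-12.454000; √(b/2)=1.447411, √(2b)=2.894823; F=1.447411×17.87=25.865243, v=-12.454000/2.894823=-4.302163
k=1: u−w=10.325000, u+w=-9.943000; √(b/2)=1.447411, √(2b)=2.894823; F=1.447411×10.325=14.944524, v=-9.943000/2.894823=-3.434752
k=2: u−w=-41.383000, u+w=2.447000; √(b/2)=1.447411, √(2b)=2.894823; F=1.447411×(-41.383)=-59.898229, v=2.447000/2.894823=0.845302
k=3: u−w=8.393000, u+w=47.651000; √(b/2)=1.447411, √(2b)=2.894823; F=1.447411×8.393=12.148125, v=47.651000/2.894823=16.460765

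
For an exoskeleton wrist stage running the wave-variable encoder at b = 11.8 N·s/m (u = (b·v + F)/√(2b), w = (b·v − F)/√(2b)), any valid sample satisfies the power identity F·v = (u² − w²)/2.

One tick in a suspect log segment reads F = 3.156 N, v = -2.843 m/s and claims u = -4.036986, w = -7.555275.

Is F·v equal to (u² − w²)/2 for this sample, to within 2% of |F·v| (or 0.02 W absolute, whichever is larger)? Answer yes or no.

no

F·v = 3.156×(-2.843) = -8.972508 W.
(u² − w²)/2 = (16.297256 − 57.082180)/2 = -20.392462 W.
|Δ| = 11.419954;  2% of max(1, |F·v|) = 0.179450.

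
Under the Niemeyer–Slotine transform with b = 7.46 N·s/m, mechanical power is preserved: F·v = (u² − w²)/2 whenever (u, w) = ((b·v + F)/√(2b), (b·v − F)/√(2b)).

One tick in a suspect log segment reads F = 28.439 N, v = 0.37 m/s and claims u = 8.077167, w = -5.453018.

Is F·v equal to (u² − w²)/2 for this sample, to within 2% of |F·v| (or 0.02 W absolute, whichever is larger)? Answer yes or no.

F·v = 28.439×0.37 = 10.522430 W.
(u² − w²)/2 = (65.240627 − 29.735405)/2 = 17.752611 W.
|Δ| = 7.230181;  2% of max(1, |F·v|) = 0.210449.

no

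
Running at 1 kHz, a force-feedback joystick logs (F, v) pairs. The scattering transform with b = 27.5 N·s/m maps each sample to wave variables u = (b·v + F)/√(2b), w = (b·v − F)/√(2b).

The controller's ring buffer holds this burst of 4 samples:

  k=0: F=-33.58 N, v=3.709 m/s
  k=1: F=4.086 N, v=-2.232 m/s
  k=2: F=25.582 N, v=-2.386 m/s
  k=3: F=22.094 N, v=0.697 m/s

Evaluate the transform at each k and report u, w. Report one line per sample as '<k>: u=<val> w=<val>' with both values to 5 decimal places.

0: u=9.22541 w=18.28127
1: u=-7.72552 w=-8.82743
2: u=-5.39805 w=-12.29700
3: u=5.56370 w=-0.39461

k=0: b·v=27.5×3.709=101.99750; √(2b)=7.41620; u=(101.99750+(-33.58))/7.41620=9.22541, w=(101.99750−(-33.58))/7.41620=18.28127
k=1: b·v=27.5×(-2.232)=-61.38000; √(2b)=7.41620; u=(-61.38000+4.086)/7.41620=-7.72552, w=(-61.38000−4.086)/7.41620=-8.82743
k=2: b·v=27.5×(-2.386)=-65.61500; √(2b)=7.41620; u=(-65.61500+25.582)/7.41620=-5.39805, w=(-65.61500−25.582)/7.41620=-12.29700
k=3: b·v=27.5×0.697=19.16750; √(2b)=7.41620; u=(19.16750+22.094)/7.41620=5.56370, w=(19.16750−22.094)/7.41620=-0.39461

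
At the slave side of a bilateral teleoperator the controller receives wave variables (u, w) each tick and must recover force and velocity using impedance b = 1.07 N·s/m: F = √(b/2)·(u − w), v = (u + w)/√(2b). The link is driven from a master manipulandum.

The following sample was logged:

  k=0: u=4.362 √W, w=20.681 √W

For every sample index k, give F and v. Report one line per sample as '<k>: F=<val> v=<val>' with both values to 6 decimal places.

k=0: u−w=-16.319000, u+w=25.043000; √(b/2)=0.731437, √(2b)=1.462874; F=0.731437×(-16.319)=-11.936319, v=25.043000/1.462874=17.119042

0: F=-11.936319 v=17.119042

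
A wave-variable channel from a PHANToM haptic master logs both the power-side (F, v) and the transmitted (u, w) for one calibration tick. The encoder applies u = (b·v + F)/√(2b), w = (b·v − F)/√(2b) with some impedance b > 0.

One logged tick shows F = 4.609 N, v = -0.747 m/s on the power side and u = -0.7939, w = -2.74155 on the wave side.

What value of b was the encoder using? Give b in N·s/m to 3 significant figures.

b = 11.2 N·s/m

u + w = -3.53545;  u + w = √(2b)·v, so √(2b) = -3.53545/(-0.747) = 4.73286.
b = (√(2b))²/2 = 22.40001/2 = 11.20000.
(Check via u − w = 2F/√(2b): u − w = 1.94765, 2F/√(2b) = 1.94766.)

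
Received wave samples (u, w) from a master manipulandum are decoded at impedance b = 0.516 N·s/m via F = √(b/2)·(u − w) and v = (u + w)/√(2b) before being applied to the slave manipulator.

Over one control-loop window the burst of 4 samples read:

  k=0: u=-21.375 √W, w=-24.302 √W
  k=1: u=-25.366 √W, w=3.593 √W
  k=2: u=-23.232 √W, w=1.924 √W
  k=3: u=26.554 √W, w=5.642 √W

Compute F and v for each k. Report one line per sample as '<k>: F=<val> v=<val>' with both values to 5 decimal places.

0: F=1.48673 v=-44.96325
1: F=-14.70935 v=-21.43278
2: F=-12.77766 v=-20.97504
3: F=10.62198 v=31.69291

k=0: u−w=2.92700, u+w=-45.67700; √(b/2)=0.50794, √(2b)=1.01587; F=0.50794×2.927=1.48673, v=-45.67700/1.01587=-44.96325
k=1: u−w=-28.95900, u+w=-21.77300; √(b/2)=0.50794, √(2b)=1.01587; F=0.50794×(-28.959)=-14.70935, v=-21.77300/1.01587=-21.43278
k=2: u−w=-25.15600, u+w=-21.30800; √(b/2)=0.50794, √(2b)=1.01587; F=0.50794×(-25.156)=-12.77766, v=-21.30800/1.01587=-20.97504
k=3: u−w=20.91200, u+w=32.19600; √(b/2)=0.50794, √(2b)=1.01587; F=0.50794×20.912=10.62198, v=32.19600/1.01587=31.69291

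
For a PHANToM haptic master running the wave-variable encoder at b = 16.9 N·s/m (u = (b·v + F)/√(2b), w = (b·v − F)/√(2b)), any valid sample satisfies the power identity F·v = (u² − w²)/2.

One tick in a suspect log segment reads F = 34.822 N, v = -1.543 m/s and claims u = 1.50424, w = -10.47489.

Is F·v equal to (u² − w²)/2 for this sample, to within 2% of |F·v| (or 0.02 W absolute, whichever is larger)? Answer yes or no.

F·v = 34.822×(-1.543) = -53.7303 W.
(u² − w²)/2 = (2.2627 − 109.7233)/2 = -53.7303 W.
|Δ| = 0.0001;  2% of max(1, |F·v|) = 1.0746.

yes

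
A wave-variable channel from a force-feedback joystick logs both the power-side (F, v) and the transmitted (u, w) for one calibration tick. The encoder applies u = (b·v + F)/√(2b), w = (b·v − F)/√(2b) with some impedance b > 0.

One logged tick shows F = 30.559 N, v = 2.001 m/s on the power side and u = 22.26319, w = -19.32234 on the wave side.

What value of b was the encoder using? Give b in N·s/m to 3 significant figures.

b = 1.08 N·s/m

u + w = 2.94085;  u + w = √(2b)·v, so √(2b) = 2.94085/2.001 = 1.46969.
b = (√(2b))²/2 = 2.15999/2 = 1.07999.
(Check via u − w = 2F/√(2b): u − w = 41.58553, 2F/√(2b) = 41.58564.)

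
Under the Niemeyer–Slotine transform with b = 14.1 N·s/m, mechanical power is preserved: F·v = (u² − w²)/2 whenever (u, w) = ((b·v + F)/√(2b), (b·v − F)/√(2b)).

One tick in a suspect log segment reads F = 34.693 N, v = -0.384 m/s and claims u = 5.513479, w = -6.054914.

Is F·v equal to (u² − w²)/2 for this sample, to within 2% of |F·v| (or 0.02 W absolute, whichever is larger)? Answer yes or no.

F·v = 34.693×(-0.384) = -13.322112 W.
(u² − w²)/2 = (30.398451 − 36.661984)/2 = -3.131766 W.
|Δ| = 10.190346;  2% of max(1, |F·v|) = 0.266442.

no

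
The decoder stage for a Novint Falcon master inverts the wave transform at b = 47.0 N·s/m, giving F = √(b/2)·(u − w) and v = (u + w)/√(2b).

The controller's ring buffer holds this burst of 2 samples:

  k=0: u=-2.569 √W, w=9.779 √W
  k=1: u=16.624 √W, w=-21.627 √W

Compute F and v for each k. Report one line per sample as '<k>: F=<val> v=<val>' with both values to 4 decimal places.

k=0: u−w=-12.3480, u+w=7.2100; √(b/2)=4.8477, √(2b)=9.6954; F=4.8477×(-12.348)=-59.8592, v=7.2100/9.6954=0.7437
k=1: u−w=38.2510, u+w=-5.0030; √(b/2)=4.8477, √(2b)=9.6954; F=4.8477×38.251=185.4286, v=-5.0030/9.6954=-0.5160

0: F=-59.8592 v=0.7437
1: F=185.4286 v=-0.5160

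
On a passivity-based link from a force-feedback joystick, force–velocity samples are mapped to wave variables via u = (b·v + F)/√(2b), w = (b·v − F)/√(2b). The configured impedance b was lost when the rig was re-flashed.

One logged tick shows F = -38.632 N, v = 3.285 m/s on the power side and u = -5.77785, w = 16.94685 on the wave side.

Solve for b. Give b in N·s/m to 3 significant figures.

u + w = 11.1690;  u + w = √(2b)·v, so √(2b) = 11.1690/3.285 = 3.4000.
b = (√(2b))²/2 = 11.5600/2 = 5.7800.
(Check via u − w = 2F/√(2b): u − w = -22.7247, 2F/√(2b) = -22.7247.)

b = 5.78 N·s/m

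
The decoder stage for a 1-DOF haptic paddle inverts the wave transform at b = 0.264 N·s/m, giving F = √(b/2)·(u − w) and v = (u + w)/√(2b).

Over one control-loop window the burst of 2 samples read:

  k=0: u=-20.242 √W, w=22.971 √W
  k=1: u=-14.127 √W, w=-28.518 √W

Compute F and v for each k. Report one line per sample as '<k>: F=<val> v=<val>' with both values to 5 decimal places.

k=0: u−w=-43.21300, u+w=2.72900; √(b/2)=0.36332, √(2b)=0.72664; F=0.36332×(-43.213)=-15.70006, v=2.72900/0.72664=3.75566
k=1: u−w=14.39100, u+w=-42.64500; √(b/2)=0.36332, √(2b)=0.72664; F=0.36332×14.391=5.22851, v=-42.64500/0.72664=-58.68825

0: F=-15.70006 v=3.75566
1: F=5.22851 v=-58.68825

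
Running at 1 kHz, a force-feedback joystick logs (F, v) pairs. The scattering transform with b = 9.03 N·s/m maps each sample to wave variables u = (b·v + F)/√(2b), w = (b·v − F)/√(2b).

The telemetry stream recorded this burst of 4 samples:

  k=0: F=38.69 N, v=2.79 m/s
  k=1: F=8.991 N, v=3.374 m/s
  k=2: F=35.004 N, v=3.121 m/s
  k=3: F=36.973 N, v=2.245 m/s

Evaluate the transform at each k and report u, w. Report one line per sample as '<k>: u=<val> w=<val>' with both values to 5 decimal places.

k=0: b·v=9.03×2.79=25.19370; √(2b)=4.24971; u=(25.19370+38.69)/4.24971=15.03250, w=(25.19370−38.69)/4.24971=-3.17582
k=1: b·v=9.03×3.374=30.46722; √(2b)=4.24971; u=(30.46722+8.991)/4.24971=9.28493, w=(30.46722−8.991)/4.24971=5.05358
k=2: b·v=9.03×3.121=28.18263; √(2b)=4.24971; u=(28.18263+35.004)/4.24971=14.86847, w=(28.18263−35.004)/4.24971=-1.60514
k=3: b·v=9.03×2.245=20.27235; √(2b)=4.24971; u=(20.27235+36.973)/4.24971=13.47043, w=(20.27235−36.973)/4.24971=-3.92984

0: u=15.03250 w=-3.17582
1: u=9.28493 w=5.05358
2: u=14.86847 w=-1.60514
3: u=13.47043 w=-3.92984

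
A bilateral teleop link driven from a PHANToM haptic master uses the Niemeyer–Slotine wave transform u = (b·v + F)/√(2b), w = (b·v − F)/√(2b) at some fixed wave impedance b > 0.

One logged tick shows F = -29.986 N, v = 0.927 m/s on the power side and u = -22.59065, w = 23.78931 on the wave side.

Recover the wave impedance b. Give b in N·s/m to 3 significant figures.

b = 0.836 N·s/m

u + w = 1.19866;  u + w = √(2b)·v, so √(2b) = 1.19866/0.927 = 1.29305.
b = (√(2b))²/2 = 1.67199/2 = 0.83599.
(Check via u − w = 2F/√(2b): u − w = -46.37996, 2F/√(2b) = -46.38016.)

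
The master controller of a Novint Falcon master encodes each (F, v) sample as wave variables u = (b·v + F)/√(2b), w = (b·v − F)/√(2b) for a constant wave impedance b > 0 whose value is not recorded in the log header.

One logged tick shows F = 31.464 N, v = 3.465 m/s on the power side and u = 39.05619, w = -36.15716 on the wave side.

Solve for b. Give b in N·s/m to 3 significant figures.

b = 0.35 N·s/m

u + w = 2.89903;  u + w = √(2b)·v, so √(2b) = 2.89903/3.465 = 0.83666.
b = (√(2b))²/2 = 0.70000/2 = 0.35000.
(Check via u − w = 2F/√(2b): u − w = 75.21335, 2F/√(2b) = 75.21327.)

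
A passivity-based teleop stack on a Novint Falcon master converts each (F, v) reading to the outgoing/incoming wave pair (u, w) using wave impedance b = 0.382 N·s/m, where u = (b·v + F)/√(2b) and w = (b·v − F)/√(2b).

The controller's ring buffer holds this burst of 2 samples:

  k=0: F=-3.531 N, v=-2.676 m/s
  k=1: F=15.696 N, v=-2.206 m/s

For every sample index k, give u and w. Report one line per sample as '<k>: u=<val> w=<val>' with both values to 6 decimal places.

k=0: b·v=0.382×(-2.676)=-1.022232; √(2b)=0.874071; u=(-1.022232+(-3.531))/0.874071=-5.209225, w=(-1.022232−(-3.531))/0.874071=2.870211
k=1: b·v=0.382×(-2.206)=-0.842692; √(2b)=0.874071; u=(-0.842692+15.696)/0.874071=16.993252, w=(-0.842692−15.696)/0.874071=-18.921453

0: u=-5.209225 w=2.870211
1: u=16.993252 w=-18.921453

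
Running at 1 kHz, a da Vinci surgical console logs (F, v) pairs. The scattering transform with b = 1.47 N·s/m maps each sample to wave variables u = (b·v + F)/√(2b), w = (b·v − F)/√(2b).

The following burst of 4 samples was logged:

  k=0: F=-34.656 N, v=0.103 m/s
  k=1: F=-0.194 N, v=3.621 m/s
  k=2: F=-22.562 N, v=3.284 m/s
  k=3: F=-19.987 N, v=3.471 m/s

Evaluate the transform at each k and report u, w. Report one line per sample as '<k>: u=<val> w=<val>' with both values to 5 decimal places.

0: u=-20.12349 w=20.30009
1: u=2.99122 w=3.21750
2: u=-10.34298 w=15.97387
3: u=-8.68089 w=14.63242

k=0: b·v=1.47×0.103=0.15141; √(2b)=1.71464; u=(0.15141+(-34.656))/1.71464=-20.12349, w=(0.15141−(-34.656))/1.71464=20.30009
k=1: b·v=1.47×3.621=5.32287; √(2b)=1.71464; u=(5.32287+(-0.194))/1.71464=2.99122, w=(5.32287−(-0.194))/1.71464=3.21750
k=2: b·v=1.47×3.284=4.82748; √(2b)=1.71464; u=(4.82748+(-22.562))/1.71464=-10.34298, w=(4.82748−(-22.562))/1.71464=15.97387
k=3: b·v=1.47×3.471=5.10237; √(2b)=1.71464; u=(5.10237+(-19.987))/1.71464=-8.68089, w=(5.10237−(-19.987))/1.71464=14.63242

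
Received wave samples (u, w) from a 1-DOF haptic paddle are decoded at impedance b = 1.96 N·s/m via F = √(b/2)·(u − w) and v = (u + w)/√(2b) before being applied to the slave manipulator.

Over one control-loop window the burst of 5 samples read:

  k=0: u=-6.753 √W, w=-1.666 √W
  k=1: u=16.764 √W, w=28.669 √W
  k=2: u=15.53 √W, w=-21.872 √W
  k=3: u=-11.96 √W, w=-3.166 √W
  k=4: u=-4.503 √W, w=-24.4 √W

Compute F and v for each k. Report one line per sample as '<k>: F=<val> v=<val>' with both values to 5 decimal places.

0: F=-5.03587 v=-4.25224
1: F=-11.78535 v=22.94713
2: F=37.02609 v=-3.20319
3: F=-8.70562 v=-7.63978
4: F=19.69703 v=-14.59822

k=0: u−w=-5.08700, u+w=-8.41900; √(b/2)=0.98995, √(2b)=1.97990; F=0.98995×(-5.087)=-5.03587, v=-8.41900/1.97990=-4.25224
k=1: u−w=-11.90500, u+w=45.43300; √(b/2)=0.98995, √(2b)=1.97990; F=0.98995×(-11.905)=-11.78535, v=45.43300/1.97990=22.94713
k=2: u−w=37.40200, u+w=-6.34200; √(b/2)=0.98995, √(2b)=1.97990; F=0.98995×37.402=37.02609, v=-6.34200/1.97990=-3.20319
k=3: u−w=-8.79400, u+w=-15.12600; √(b/2)=0.98995, √(2b)=1.97990; F=0.98995×(-8.794)=-8.70562, v=-15.12600/1.97990=-7.63978
k=4: u−w=19.89700, u+w=-28.90300; √(b/2)=0.98995, √(2b)=1.97990; F=0.98995×19.897=19.69703, v=-28.90300/1.97990=-14.59822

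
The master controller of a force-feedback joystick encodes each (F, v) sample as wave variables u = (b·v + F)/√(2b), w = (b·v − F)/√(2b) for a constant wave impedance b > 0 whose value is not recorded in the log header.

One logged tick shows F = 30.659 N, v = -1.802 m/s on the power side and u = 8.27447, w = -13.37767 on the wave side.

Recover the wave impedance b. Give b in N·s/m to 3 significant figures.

b = 4.01 N·s/m

u + w = -5.1032;  u + w = √(2b)·v, so √(2b) = -5.1032/(-1.802) = 2.8320.
b = (√(2b))²/2 = 8.0200/2 = 4.0100.
(Check via u − w = 2F/√(2b): u − w = 21.6521, 2F/√(2b) = 21.6521.)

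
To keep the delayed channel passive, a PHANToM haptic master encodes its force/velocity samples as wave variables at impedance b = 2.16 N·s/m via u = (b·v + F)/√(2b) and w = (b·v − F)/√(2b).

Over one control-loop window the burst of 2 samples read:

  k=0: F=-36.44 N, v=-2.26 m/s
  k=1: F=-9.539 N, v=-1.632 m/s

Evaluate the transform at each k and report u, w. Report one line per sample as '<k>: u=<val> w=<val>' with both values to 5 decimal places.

k=0: b·v=2.16×(-2.26)=-4.88160; √(2b)=2.07846; u=(-4.88160+(-36.44))/2.07846=-19.88086, w=(-4.88160−(-36.44))/2.07846=15.18354
k=1: b·v=2.16×(-1.632)=-3.52512; √(2b)=2.07846; u=(-3.52512+(-9.539))/2.07846=-6.28548, w=(-3.52512−(-9.539))/2.07846=2.89343

0: u=-19.88086 w=15.18354
1: u=-6.28548 w=2.89343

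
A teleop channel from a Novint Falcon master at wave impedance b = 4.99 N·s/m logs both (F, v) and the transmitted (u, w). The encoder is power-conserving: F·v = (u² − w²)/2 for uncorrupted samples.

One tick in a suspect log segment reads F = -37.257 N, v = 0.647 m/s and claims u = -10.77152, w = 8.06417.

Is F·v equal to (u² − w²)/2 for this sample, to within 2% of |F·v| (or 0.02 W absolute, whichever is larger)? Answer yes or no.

no

F·v = (-37.257)×0.647 = -24.10528 W.
(u² − w²)/2 = (116.02564 − 65.03084)/2 = 25.49740 W.
|Δ| = 49.60268;  2% of max(1, |F·v|) = 0.48211.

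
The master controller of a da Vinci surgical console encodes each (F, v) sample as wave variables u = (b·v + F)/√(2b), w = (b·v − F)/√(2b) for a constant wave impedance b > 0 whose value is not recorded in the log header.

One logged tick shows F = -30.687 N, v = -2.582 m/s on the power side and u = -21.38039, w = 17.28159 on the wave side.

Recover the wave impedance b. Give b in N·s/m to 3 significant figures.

b = 1.26 N·s/m

u + w = -4.09880;  u + w = √(2b)·v, so √(2b) = -4.09880/(-2.582) = 1.58745.
b = (√(2b))²/2 = 2.52000/2 = 1.26000.
(Check via u − w = 2F/√(2b): u − w = -38.66198, 2F/√(2b) = -38.66197.)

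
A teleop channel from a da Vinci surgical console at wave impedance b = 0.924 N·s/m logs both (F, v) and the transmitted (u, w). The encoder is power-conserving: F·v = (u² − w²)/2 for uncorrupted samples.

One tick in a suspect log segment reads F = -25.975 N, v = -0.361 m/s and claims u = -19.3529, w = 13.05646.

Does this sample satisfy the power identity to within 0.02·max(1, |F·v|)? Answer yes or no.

F·v = (-25.975)×(-0.361) = 9.37697 W.
(u² − w²)/2 = (374.53474 − 170.47115)/2 = 102.03180 W.
|Δ| = 92.65482;  2% of max(1, |F·v|) = 0.18754.

no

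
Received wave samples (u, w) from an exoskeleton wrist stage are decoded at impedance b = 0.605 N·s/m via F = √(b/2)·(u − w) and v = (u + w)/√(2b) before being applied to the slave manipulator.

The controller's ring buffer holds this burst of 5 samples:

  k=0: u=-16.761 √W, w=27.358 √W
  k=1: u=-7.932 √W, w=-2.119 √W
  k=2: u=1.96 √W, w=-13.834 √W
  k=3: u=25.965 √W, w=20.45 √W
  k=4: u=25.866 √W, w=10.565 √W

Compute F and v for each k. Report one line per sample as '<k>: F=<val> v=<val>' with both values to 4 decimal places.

k=0: u−w=-44.1190, u+w=10.5970; √(b/2)=0.5500, √(2b)=1.1000; F=0.5500×(-44.119)=-24.2655, v=10.5970/1.1000=9.6336
k=1: u−w=-5.8130, u+w=-10.0510; √(b/2)=0.5500, √(2b)=1.1000; F=0.5500×(-5.813)=-3.1972, v=-10.0510/1.1000=-9.1373
k=2: u−w=15.7940, u+w=-11.8740; √(b/2)=0.5500, √(2b)=1.1000; F=0.5500×15.794=8.6867, v=-11.8740/1.1000=-10.7945
k=3: u−w=5.5150, u+w=46.4150; √(b/2)=0.5500, √(2b)=1.1000; F=0.5500×5.515=3.0333, v=46.4150/1.1000=42.1955
k=4: u−w=15.3010, u+w=36.4310; √(b/2)=0.5500, √(2b)=1.1000; F=0.5500×15.301=8.4156, v=36.4310/1.1000=33.1191

0: F=-24.2655 v=9.6336
1: F=-3.1972 v=-9.1373
2: F=8.6867 v=-10.7945
3: F=3.0333 v=42.1955
4: F=8.4156 v=33.1191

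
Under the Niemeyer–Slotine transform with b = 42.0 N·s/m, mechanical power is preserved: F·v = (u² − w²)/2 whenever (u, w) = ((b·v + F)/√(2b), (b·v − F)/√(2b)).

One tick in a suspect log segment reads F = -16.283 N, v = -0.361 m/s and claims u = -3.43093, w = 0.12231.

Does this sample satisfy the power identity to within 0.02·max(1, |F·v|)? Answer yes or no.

yes

F·v = (-16.283)×(-0.361) = 5.87816 W.
(u² − w²)/2 = (11.77128 − 0.01496)/2 = 5.87816 W.
|Δ| = 0.00000;  2% of max(1, |F·v|) = 0.11756.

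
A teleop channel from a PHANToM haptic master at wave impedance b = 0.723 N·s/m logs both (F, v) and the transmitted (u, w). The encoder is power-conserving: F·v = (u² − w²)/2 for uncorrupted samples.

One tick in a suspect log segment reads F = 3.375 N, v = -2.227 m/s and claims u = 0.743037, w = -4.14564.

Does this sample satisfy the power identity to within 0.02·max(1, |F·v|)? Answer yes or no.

F·v = 3.375×(-2.227) = -7.516125 W.
(u² − w²)/2 = (0.552104 − 17.186331)/2 = -8.317114 W.
|Δ| = 0.800989;  2% of max(1, |F·v|) = 0.150322.

no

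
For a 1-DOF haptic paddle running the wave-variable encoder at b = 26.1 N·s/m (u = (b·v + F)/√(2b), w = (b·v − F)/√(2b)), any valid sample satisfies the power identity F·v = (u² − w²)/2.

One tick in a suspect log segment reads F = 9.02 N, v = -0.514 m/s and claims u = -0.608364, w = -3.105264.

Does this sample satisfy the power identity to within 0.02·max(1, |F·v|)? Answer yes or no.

yes

F·v = 9.02×(-0.514) = -4.636280 W.
(u² − w²)/2 = (0.370107 − 9.642665)/2 = -4.636279 W.
|Δ| = 0.000001;  2% of max(1, |F·v|) = 0.092726.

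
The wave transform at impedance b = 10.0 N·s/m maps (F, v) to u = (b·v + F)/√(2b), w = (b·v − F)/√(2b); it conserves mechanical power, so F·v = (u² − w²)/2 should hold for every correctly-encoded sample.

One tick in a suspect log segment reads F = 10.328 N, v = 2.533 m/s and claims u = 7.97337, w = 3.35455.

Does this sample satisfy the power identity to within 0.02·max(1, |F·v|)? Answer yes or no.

yes

F·v = 10.328×2.533 = 26.16082 W.
(u² − w²)/2 = (63.57463 − 11.25301)/2 = 26.16081 W.
|Δ| = 0.00001;  2% of max(1, |F·v|) = 0.52322.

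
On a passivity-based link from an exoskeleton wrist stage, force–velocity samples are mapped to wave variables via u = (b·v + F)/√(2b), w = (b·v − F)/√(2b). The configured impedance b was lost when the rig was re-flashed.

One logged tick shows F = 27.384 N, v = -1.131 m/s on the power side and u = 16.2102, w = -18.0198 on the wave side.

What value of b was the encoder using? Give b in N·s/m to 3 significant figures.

u + w = -1.8096;  u + w = √(2b)·v, so √(2b) = -1.8096/(-1.131) = 1.6000.
b = (√(2b))²/2 = 2.5600/2 = 1.2800.
(Check via u − w = 2F/√(2b): u − w = 34.2300, 2F/√(2b) = 34.2300.)

b = 1.28 N·s/m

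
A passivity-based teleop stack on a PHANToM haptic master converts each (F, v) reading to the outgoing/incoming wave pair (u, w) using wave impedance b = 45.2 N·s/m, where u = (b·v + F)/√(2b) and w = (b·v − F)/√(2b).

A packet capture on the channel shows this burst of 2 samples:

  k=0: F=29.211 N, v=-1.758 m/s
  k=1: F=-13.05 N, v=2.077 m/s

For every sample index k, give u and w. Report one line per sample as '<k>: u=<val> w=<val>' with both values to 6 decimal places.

0: u=-5.285147 w=-11.429727
1: u=8.501401 w=11.246489

k=0: b·v=45.2×(-1.758)=-79.461600; √(2b)=9.507891; u=(-79.461600+29.211)/9.507891=-5.285147, w=(-79.461600−29.211)/9.507891=-11.429727
k=1: b·v=45.2×2.077=93.880400; √(2b)=9.507891; u=(93.880400+(-13.05))/9.507891=8.501401, w=(93.880400−(-13.05))/9.507891=11.246489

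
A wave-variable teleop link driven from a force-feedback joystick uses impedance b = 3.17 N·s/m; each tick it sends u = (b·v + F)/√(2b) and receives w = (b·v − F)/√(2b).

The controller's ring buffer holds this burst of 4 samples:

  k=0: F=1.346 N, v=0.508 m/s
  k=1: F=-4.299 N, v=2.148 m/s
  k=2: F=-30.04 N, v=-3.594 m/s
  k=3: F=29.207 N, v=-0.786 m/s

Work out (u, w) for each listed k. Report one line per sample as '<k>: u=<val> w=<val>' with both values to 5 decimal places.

k=0: b·v=3.17×0.508=1.61036; √(2b)=2.51794; u=(1.61036+1.346)/2.51794=1.17412, w=(1.61036−1.346)/2.51794=0.10499
k=1: b·v=3.17×2.148=6.80916; √(2b)=2.51794; u=(6.80916+(-4.299))/2.51794=0.99691, w=(6.80916−(-4.299))/2.51794=4.41161
k=2: b·v=3.17×(-3.594)=-11.39298; √(2b)=2.51794; u=(-11.39298+(-30.04))/2.51794=-16.45514, w=(-11.39298−(-30.04))/2.51794=7.40568
k=3: b·v=3.17×(-0.786)=-2.49162; √(2b)=2.51794; u=(-2.49162+29.207)/2.51794=10.61003, w=(-2.49162−29.207)/2.51794=-12.58913

0: u=1.17412 w=0.10499
1: u=0.99691 w=4.41161
2: u=-16.45514 w=7.40568
3: u=10.61003 w=-12.58913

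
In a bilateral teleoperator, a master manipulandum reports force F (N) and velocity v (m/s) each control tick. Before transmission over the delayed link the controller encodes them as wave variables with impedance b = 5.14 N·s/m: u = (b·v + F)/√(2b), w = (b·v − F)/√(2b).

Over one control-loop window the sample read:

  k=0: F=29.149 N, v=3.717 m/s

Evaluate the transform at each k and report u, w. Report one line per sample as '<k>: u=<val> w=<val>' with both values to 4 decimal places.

k=0: b·v=5.14×3.717=19.1054; √(2b)=3.2062; u=(19.1054+29.149)/3.2062=15.0501, w=(19.1054−29.149)/3.2062=-3.1325

0: u=15.0501 w=-3.1325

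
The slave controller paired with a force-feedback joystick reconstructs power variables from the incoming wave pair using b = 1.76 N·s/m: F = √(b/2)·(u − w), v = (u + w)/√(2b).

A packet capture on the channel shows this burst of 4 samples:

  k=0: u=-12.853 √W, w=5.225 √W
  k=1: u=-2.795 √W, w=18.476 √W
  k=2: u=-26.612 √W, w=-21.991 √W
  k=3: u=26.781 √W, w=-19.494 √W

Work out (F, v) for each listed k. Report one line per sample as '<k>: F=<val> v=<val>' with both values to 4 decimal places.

0: F=-16.9587 v=-4.0657
1: F=-19.9540 v=8.3580
2: F=-4.3349 v=-25.9055
3: F=43.4098 v=3.8840

k=0: u−w=-18.0780, u+w=-7.6280; √(b/2)=0.9381, √(2b)=1.8762; F=0.9381×(-18.078)=-16.9587, v=-7.6280/1.8762=-4.0657
k=1: u−w=-21.2710, u+w=15.6810; √(b/2)=0.9381, √(2b)=1.8762; F=0.9381×(-21.271)=-19.9540, v=15.6810/1.8762=8.3580
k=2: u−w=-4.6210, u+w=-48.6030; √(b/2)=0.9381, √(2b)=1.8762; F=0.9381×(-4.621)=-4.3349, v=-48.6030/1.8762=-25.9055
k=3: u−w=46.2750, u+w=7.2870; √(b/2)=0.9381, √(2b)=1.8762; F=0.9381×46.275=43.4098, v=7.2870/1.8762=3.8840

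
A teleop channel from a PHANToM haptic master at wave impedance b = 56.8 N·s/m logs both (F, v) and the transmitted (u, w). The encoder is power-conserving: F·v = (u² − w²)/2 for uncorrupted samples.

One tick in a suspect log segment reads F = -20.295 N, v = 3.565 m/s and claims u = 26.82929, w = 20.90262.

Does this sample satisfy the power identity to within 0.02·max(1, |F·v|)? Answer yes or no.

no

F·v = (-20.295)×3.565 = -72.35168 W.
(u² − w²)/2 = (719.81080 − 436.91952)/2 = 141.44564 W.
|Δ| = 213.79731;  2% of max(1, |F·v|) = 1.44703.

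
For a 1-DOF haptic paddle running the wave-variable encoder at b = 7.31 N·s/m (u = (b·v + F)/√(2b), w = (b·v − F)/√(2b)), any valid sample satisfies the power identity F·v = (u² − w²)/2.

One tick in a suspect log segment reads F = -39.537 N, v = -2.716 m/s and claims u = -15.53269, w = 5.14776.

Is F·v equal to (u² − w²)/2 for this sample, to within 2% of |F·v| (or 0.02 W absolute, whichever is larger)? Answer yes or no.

yes

F·v = (-39.537)×(-2.716) = 107.38249 W.
(u² − w²)/2 = (241.26446 − 26.49943)/2 = 107.38251 W.
|Δ| = 0.00002;  2% of max(1, |F·v|) = 2.14765.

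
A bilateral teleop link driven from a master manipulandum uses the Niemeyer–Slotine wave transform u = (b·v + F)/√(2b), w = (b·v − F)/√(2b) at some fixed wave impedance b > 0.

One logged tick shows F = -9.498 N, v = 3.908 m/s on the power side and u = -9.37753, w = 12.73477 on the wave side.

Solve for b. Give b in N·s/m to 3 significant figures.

u + w = 3.35724;  u + w = √(2b)·v, so √(2b) = 3.35724/3.908 = 0.85907.
b = (√(2b))²/2 = 0.73800/2 = 0.36900.
(Check via u − w = 2F/√(2b): u − w = -22.11230, 2F/√(2b) = -22.11232.)

b = 0.369 N·s/m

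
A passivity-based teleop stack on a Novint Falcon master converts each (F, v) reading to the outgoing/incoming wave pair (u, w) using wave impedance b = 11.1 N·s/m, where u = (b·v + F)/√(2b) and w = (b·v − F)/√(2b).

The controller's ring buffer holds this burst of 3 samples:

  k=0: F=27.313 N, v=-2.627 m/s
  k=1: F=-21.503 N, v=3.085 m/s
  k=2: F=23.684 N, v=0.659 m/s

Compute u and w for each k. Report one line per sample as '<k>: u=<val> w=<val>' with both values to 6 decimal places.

k=0: b·v=11.1×(-2.627)=-29.159700; √(2b)=4.711688; u=(-29.159700+27.313)/4.711688=-0.391940, w=(-29.159700−27.313)/4.711688=-11.985663
k=1: b·v=11.1×3.085=34.243500; √(2b)=4.711688; u=(34.243500+(-21.503))/4.711688=2.704021, w=(34.243500−(-21.503))/4.711688=11.831536
k=2: b·v=11.1×0.659=7.314900; √(2b)=4.711688; u=(7.314900+23.684)/4.711688=6.579150, w=(7.314900−23.684)/4.711688=-3.474148

0: u=-0.391940 w=-11.985663
1: u=2.704021 w=11.831536
2: u=6.579150 w=-3.474148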